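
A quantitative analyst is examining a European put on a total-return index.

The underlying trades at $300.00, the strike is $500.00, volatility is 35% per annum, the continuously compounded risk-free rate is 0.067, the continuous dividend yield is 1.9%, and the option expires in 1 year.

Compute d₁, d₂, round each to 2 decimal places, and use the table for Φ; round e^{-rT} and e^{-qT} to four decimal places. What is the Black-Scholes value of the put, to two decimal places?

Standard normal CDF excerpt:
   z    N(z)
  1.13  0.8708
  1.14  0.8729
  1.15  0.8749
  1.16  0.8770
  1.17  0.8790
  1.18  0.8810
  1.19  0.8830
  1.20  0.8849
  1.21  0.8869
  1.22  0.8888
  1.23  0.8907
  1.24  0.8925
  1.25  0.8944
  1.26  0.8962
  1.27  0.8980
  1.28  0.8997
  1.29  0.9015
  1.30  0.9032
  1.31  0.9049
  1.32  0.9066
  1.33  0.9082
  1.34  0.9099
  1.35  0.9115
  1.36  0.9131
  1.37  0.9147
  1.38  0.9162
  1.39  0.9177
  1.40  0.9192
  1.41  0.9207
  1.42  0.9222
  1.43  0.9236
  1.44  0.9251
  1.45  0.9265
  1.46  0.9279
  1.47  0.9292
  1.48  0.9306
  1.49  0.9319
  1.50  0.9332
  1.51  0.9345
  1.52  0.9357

σ√T = 0.35·√1 = 0.3500
ln(S/K) + (r − q + σ²/2)T = ln(300/500) + (0.067 − 0.019 + 0.35²/2)·1 = -0.5108 + 0.1092 = -0.4016
d₁ = -0.4016 / 0.3500 = -1.1474 ⇒ -1.15
d₂ = d₁ − σ√T = -1.1474 − 0.3500 = -1.4974 ⇒ -1.50
e^(−qT) = e^(−0.019·1) = 0.9812;  e^(−rT) = e^(−0.067·1) = 0.9352
P = 500·0.9352·N(1.50) − 300·0.9812·N(1.15) = 500·0.9352·0.9332 − 300·0.9812·0.8749 = 436.3643 − 257.5356 = 178.8288

$178.83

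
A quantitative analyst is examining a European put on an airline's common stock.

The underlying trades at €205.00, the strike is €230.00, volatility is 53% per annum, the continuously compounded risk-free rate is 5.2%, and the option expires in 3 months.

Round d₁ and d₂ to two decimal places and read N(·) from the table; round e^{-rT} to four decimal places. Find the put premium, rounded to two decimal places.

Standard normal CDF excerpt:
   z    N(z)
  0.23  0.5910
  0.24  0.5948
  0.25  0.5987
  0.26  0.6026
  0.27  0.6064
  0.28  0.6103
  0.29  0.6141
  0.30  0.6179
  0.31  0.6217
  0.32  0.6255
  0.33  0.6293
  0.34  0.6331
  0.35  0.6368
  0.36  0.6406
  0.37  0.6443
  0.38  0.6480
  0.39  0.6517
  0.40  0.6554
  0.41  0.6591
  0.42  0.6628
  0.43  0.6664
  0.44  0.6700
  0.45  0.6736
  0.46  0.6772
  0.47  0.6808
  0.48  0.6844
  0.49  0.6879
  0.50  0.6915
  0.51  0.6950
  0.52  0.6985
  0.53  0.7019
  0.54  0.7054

σ√T = 0.53·√0.25 = 0.2650
ln(S/K) + (r + σ²/2)T = ln(205/230) + (0.052 + 0.53²/2)·0.25 = -0.1151 + 0.0481 = -0.0670
d₁ = -0.0670 / 0.2650 = -0.2527 → -0.25
d₂ = d₁ − σ√T = -0.2527 − 0.2650 = -0.5177 → -0.52
e^(−rT) = e^(−0.052·0.25) = 0.9871
P = 230·0.9871·N(0.52) − 205·N(0.25) = 230·0.9871·0.6985 − 205·0.5987 = 158.5826 − 122.7335 = 35.8491

€35.85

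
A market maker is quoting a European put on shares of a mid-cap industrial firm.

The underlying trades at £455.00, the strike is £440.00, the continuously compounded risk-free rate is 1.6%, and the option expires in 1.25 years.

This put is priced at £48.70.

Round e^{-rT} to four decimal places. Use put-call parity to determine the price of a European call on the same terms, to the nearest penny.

e^(−rT) = e^(−0.016·1.25) = 0.9802
Put-call parity: C − P = S − K·e^(−rT) = 455 − 440·0.9802 = 455 − 431.2880 = 23.7120
C = P + (C − P) = 48.70 + (23.7120) = 72.4120

£72.41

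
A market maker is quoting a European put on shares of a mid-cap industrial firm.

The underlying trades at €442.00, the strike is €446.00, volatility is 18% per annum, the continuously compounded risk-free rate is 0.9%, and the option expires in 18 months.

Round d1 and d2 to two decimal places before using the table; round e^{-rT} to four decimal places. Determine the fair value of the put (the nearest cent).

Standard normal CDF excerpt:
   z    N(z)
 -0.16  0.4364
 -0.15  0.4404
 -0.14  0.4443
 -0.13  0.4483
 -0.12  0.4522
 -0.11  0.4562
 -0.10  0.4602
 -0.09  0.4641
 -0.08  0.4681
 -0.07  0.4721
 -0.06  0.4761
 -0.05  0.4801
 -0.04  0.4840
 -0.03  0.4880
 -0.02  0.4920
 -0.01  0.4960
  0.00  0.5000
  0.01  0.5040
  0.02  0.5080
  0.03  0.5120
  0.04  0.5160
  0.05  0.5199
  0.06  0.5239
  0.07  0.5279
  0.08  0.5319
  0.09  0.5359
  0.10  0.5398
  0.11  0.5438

σ√T = 0.18·√1.5 = 0.2205
d₁ = [ln(442/446) + (0.009 + ½·0.18²)·1.5] / (σ√T) = (-0.0090 + 0.0378) / 0.2205 = 0.1306 which rounds to 0.13
d₂ = 0.1306 − 0.2205 = -0.0899 which rounds to -0.09
exp(−rT) = exp(−0.009·1.5) = 0.9866
N(−d₂) = N(0.09) = 0.5359;  N(−d₁) = N(-0.13) = 0.4483
P = 446·0.9866·0.5359 − 442·0.4483 = 235.8086 − 198.1486 = 37.6600

€37.66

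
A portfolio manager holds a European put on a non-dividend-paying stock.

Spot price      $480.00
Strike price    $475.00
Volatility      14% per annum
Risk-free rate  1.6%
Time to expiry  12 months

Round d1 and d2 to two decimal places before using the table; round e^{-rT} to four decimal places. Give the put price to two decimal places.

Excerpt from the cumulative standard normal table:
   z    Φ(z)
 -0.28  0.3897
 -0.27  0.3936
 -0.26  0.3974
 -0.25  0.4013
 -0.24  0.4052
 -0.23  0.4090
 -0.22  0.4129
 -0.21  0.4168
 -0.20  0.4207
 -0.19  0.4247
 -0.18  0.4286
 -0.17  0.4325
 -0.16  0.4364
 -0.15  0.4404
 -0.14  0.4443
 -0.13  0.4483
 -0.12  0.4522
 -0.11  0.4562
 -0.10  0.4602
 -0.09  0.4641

T = 1;  σ√T = 0.1400
ln(S/K) + (r + σ²/2)T = ln(480/475) + (0.016 + 0.14²/2)·1 = 0.0105 + 0.0258 = 0.0363
d₁ = 0.0363 / 0.1400 = 0.2591 ≈ 0.26
d₂ = d₁ − σ√T = 0.2591 − 0.1400 = 0.1191 ≈ 0.12
e^(−rT) = e^(−0.016·1) = 0.9841
P = 475·0.9841·N(-0.12) − 480·N(-0.26) = 475·0.9841·0.4522 − 480·0.3974 = 211.3798 − 190.7520 = 20.6278

$20.63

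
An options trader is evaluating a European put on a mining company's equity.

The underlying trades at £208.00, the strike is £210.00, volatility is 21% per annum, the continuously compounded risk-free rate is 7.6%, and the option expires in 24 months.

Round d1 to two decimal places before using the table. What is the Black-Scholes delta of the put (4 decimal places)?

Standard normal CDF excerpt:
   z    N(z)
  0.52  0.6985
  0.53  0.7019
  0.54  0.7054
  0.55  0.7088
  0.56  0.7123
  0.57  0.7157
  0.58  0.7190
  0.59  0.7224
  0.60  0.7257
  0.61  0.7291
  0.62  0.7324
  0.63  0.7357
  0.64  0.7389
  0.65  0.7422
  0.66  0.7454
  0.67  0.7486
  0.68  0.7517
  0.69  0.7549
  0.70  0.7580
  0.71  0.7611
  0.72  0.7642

σ√T = 0.21·√2 = 0.2970
d₁ = [ln(208/210) + (0.076 + ½·0.21²)·2] / (σ√T) = (-0.0096 + 0.1961) / 0.2970 = 0.6281 → 0.63
N(d₁) = N(0.63) = 0.7357
Δ_put = N(d₁) − 1 = 0.7357 − 1 = -0.2643

-0.2643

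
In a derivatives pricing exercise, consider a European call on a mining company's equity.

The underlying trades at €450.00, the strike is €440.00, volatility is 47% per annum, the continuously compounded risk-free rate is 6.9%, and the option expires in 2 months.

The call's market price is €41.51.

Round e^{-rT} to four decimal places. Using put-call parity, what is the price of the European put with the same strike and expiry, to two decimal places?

exp(−rT) = exp(−0.069·0.1667) = 0.9886
Put-call parity: C − P = S − K·e^(−rT) = 450 − 440·0.9886 = 450 − 434.9840 = 15.0160
P = C − (C − P) = 41.51 − (15.0160) = 26.4940

€26.49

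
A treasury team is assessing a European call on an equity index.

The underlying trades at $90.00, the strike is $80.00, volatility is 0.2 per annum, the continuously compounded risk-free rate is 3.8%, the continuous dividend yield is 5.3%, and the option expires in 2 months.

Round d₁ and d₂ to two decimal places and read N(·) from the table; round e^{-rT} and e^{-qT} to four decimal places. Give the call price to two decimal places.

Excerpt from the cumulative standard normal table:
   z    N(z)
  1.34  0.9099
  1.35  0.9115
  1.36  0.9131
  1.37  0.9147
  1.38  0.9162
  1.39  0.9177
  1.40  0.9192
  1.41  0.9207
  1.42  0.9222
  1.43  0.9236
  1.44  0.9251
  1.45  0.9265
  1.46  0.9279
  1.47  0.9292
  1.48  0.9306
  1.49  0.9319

$9.94

σ√T = 0.2 × 0.4082 = 0.0816
ln(S/K) + (r − q + σ²/2)T = ln(90/80) + (0.038 − 0.053 + 0.2²/2)·0.1667 = 0.1178 + 0.0008 = 0.1186
d₁ = 0.1186 / 0.0816 = 1.4527 ≈ 1.45
d₂ = d₁ − σ√T = 1.4527 − 0.0816 = 1.3711 ≈ 1.37
e^(−qT) = e^(−0.053·0.1667) = 0.9912;  e^(−rT) = e^(−0.038·0.1667) = 0.9937
C = 90·0.9912·N(1.45) − 80·0.9937·N(1.37) = 90·0.9912·0.9265 − 80·0.9937·0.9147 = 82.6512 − 72.7150 = 9.9362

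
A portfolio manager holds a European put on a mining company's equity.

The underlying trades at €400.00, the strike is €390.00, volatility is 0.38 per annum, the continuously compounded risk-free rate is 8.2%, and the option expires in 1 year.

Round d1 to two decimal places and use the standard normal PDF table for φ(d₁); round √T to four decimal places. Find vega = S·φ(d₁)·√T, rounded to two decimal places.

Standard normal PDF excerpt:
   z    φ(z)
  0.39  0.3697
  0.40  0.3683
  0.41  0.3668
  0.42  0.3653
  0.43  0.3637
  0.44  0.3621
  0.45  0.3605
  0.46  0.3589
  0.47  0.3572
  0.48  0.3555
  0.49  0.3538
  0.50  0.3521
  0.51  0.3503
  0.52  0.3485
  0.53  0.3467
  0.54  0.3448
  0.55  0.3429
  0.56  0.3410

σ√T = 0.38·√1 = 0.3800
ln(S/K) + (r + σ²/2)T = ln(400/390) + (0.082 + 0.38²/2)·1 = 0.0253 + 0.1542 = 0.1795
d₁ = 0.1795 / 0.3800 = 0.4724 → 0.47
√T = √1 = 1.0000
φ(d₁) = φ(0.47) = 0.3572
vega = S·φ(d₁)·√T = 400·0.3572·1.0000 = 142.8800

142.88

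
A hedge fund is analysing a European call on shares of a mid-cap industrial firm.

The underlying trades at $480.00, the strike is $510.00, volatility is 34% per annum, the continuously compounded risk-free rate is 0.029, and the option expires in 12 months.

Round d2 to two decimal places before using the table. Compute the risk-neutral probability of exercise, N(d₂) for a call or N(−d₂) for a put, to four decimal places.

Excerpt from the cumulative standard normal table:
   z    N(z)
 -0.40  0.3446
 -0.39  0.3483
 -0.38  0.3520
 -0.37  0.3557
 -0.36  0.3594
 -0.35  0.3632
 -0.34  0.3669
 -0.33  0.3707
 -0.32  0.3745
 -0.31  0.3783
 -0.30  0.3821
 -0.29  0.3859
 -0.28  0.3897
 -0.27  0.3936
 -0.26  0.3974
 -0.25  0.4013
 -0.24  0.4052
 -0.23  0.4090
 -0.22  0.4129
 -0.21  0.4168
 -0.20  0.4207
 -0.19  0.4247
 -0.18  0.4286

σ√T = 0.34 × 1.0000 = 0.3400
ln(S/K) + (r + σ²/2)T = ln(480/510) + (0.029 + 0.34²/2)·1 = -0.0606 + 0.0868 = 0.0262
d₁ = 0.0262 / 0.3400 = 0.0770 ⇒ 0.08
d₂ = d₁ − σ√T = 0.0770 − 0.3400 = -0.2630 ⇒ -0.26
Risk-neutral Pr[S_T > K] = N(d₂) = N(-0.26) = 0.3974

0.3974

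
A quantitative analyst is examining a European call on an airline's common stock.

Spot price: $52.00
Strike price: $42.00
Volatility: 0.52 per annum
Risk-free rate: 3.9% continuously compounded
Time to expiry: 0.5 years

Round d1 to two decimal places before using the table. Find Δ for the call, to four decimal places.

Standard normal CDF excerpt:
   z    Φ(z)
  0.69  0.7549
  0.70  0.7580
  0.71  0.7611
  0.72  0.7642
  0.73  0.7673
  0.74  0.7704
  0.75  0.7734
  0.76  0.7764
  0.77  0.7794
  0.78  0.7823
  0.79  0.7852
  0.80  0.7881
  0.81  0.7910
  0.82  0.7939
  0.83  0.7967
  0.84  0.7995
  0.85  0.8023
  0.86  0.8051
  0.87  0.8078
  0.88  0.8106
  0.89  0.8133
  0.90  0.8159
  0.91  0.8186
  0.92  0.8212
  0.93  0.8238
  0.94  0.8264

σ√T = 0.52 × 0.7071 = 0.3677
d₁ = [ln(52/42) + (0.039 + ½·0.52²)·0.5] / (σ√T) = (0.2136 + 0.0871) / 0.3677 = 0.8177 ≈ 0.82
N(d₁) = N(0.82) = 0.7939
Δ_call = N(d₁) = 0.7939

0.7939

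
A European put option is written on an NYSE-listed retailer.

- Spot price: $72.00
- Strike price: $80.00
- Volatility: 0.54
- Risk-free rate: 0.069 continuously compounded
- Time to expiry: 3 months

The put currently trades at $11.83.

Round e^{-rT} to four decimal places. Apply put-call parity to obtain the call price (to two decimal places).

$5.20

e^(−rT) = e^(−0.069·0.25) = 0.9829
Put-call parity: C − P = S − K·e^(−rT) = 72 − 80·0.9829 = 72 − 78.6320 = -6.6320
C = P + (C − P) = 11.83 + (-6.6320) = 5.1980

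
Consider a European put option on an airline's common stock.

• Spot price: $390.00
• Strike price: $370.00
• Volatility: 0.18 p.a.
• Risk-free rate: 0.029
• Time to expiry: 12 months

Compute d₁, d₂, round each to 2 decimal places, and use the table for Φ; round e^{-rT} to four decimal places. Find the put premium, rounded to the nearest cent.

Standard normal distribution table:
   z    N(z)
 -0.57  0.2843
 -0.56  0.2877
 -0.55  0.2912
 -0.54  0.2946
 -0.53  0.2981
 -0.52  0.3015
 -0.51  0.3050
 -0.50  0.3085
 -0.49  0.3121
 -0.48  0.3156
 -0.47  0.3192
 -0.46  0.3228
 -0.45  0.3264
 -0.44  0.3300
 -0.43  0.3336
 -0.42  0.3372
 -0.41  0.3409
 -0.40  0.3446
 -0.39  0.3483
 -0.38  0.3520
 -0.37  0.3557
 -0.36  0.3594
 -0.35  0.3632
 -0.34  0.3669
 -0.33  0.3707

T = 1;  σ√T = 0.1800
ln(S/K) + (r + σ²/2)T = ln(390/370) + (0.029 + 0.18²/2)·1 = 0.0526 + 0.0452 = 0.0978
d₁ = 0.0978 / 0.1800 = 0.5436 which rounds to 0.54
d₂ = d₁ − σ√T = 0.5436 − 0.1800 = 0.3636 which rounds to 0.36
e^(−rT) = e^(−0.029·1) = 0.9714
N(−d₂) = N(-0.36) = 0.3594;  N(−d₁) = N(-0.54) = 0.2946
P = 370·0.9714·0.3594 − 390·0.2946 = 129.1748 − 114.8940 = 14.2808

$14.28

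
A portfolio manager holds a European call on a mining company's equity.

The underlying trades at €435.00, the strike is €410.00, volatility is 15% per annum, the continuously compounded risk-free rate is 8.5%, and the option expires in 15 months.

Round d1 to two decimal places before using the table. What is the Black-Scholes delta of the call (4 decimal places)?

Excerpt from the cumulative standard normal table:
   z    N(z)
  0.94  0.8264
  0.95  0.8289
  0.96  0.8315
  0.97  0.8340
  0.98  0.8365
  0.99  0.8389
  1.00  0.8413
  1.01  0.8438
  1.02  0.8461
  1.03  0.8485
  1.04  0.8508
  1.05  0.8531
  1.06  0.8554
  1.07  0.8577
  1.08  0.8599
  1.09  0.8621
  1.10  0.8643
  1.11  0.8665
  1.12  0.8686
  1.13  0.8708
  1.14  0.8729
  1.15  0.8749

σ√T = 0.15·√1.25 = 0.1677
ln(S/K) + (r + σ²/2)T = ln(435/410) + (0.085 + 0.15²/2)·1.25 = 0.0592 + 0.1203 = 0.1795
d₁ = 0.1795 / 0.1677 = 1.0703 → 1.07
N(d₁) = N(1.07) = 0.8577
Δ_call = N(d₁) = 0.8577

0.8577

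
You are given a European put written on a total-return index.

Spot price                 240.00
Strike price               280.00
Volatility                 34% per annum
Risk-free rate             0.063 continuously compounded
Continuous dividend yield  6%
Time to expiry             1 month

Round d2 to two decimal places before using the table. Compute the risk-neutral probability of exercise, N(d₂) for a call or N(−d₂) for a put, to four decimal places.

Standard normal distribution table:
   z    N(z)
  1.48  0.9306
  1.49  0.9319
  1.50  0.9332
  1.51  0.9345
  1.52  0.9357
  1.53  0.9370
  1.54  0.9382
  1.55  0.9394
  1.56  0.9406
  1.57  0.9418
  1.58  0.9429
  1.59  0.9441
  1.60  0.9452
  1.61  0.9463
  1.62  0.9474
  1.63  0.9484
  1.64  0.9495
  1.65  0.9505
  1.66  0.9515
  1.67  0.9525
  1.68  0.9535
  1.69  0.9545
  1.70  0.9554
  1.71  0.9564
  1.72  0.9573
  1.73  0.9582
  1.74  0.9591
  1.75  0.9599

0.9474

T = 0.08333;  σ√T = 0.0981
d₁ = [ln(240/280) + (0.063 − 0.06 + 0.34²/2)·0.08333] / 0.0981 = [-0.1542 + 0.0051] / 0.0981 = -1.5189 ⇒ -1.52
d₂ = d₁ − σ√T = -1.5189 − 0.0981 = -1.6171 ⇒ -1.62
Pr(exercise) under Q = N(−d₂) = N(1.62) = 0.9474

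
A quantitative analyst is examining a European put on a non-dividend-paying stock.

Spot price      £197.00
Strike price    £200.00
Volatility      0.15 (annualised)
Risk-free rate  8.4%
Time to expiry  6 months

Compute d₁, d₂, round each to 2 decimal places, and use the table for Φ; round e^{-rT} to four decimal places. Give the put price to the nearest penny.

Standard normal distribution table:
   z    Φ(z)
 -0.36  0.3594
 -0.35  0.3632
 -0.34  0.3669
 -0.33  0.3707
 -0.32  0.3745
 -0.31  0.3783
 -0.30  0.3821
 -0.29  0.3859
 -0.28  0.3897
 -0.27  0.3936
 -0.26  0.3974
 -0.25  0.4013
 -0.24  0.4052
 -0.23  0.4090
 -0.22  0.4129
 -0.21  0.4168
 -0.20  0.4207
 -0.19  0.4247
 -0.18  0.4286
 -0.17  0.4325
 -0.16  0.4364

T = 0.5;  σ√T = 0.1061
d₁ = [ln(197/200) + (0.084 + ½·0.15²)·0.5] / (σ√T) = (-0.0151 + 0.0476) / 0.1061 = 0.3065 → 0.31
d₂ = 0.3065 − 0.1061 = 0.2005 → 0.20
e^(−rT) = e^(−0.084·0.5) = 0.9589
P = 200·0.9589·N(-0.20) − 197·N(-0.31) = 200·0.9589·0.4207 − 197·0.3783 = 80.6818 − 74.5251 = 6.1567

£6.16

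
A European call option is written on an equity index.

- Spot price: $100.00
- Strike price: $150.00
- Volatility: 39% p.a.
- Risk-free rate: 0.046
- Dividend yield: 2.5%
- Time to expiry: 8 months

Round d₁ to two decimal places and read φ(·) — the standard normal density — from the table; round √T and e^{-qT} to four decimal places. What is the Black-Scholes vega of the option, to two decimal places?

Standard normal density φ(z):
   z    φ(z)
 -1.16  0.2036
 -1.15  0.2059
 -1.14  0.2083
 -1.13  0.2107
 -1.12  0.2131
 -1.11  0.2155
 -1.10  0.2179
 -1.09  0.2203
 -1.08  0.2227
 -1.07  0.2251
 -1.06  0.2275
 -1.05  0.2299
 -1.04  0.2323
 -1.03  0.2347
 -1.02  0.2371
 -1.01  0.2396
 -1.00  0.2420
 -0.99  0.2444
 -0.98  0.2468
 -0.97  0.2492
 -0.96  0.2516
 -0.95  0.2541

σ√T = 0.39 × 0.8165 = 0.3184
ln(S/K) + (r − q + σ²/2)T = ln(100/150) + (0.046 − 0.025 + 0.39²/2)·0.6667 = -0.4055 + 0.0647 = -0.3408
d₁ = -0.3408 / 0.3184 = -1.0701 ⇒ -1.07
√T = √0.6667 = 0.8165
φ(d₁) = φ(-1.07) = 0.2251
exp(−qT) = exp(−0.025·0.6667) = 0.9835
vega = S·exp(−qT)·φ(d₁)·√T = 100·0.9835·0.2251·0.8165 = 18.0762

18.08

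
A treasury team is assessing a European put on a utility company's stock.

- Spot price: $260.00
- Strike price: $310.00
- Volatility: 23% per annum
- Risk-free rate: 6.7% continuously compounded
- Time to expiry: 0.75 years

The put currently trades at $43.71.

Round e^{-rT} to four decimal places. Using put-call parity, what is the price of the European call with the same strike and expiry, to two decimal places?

e^(−rT) = e^(−0.067·0.75) = 0.9510
Put-call parity: C − P = S − K·e^(−rT) = 260 − 310·0.9510 = 260 − 294.8100 = -34.8100
C = P + (C − P) = 43.71 + (-34.8100) = 8.9000

$8.90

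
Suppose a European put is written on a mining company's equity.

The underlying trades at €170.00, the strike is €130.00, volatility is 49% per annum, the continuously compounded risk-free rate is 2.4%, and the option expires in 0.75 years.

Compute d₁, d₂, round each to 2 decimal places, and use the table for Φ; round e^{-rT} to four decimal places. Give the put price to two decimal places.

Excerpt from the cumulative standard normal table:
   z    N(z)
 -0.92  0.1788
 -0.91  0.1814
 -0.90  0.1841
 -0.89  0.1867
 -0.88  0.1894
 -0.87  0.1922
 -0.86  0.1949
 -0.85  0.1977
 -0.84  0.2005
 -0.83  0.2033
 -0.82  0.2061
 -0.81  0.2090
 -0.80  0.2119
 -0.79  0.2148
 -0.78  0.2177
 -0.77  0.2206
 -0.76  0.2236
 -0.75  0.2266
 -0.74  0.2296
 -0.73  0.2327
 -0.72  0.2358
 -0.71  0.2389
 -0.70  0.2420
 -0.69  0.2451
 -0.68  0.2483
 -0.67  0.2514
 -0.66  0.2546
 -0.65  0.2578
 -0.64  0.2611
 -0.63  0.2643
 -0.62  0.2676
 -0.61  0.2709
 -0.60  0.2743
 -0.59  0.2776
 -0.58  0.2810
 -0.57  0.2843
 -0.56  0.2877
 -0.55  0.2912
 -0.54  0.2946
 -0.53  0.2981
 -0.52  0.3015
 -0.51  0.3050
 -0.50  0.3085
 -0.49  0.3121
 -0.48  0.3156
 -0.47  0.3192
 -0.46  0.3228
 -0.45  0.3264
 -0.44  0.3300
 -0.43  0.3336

σ√T = 0.49·√0.75 = 0.4244
d₁ = [ln(170/130) + (0.024 + 0.49²/2)·0.75] / 0.4244 = [0.2683 + 0.1080] / 0.4244 = 0.8868 ⇒ 0.89
d₂ = d₁ − σ√T = 0.8868 − 0.4244 = 0.4624 ⇒ 0.46
exp(−rT) = exp(−0.024·0.75) = 0.9822
P = 130·0.9822·N(-0.46) − 170·N(-0.89) = 130·0.9822·0.3228 − 170·0.1867 = 41.2170 − 31.7390 = 9.4780

€9.48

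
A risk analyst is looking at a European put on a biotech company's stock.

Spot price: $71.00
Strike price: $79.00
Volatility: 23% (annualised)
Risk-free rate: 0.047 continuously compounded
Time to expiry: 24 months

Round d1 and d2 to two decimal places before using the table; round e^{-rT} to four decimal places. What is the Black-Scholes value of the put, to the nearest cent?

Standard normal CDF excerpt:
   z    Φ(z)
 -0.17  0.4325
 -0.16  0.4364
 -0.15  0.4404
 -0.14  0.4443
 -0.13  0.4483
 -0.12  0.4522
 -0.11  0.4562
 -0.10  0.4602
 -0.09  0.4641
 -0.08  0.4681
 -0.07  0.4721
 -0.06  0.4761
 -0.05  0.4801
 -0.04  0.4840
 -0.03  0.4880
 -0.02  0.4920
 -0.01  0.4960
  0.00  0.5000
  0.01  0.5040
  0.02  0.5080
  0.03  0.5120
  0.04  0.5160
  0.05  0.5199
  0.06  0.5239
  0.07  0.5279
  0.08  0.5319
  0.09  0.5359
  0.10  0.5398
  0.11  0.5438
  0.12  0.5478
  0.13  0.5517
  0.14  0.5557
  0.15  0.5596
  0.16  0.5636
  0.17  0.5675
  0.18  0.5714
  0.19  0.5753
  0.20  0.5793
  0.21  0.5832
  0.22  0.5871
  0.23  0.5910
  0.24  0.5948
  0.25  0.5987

σ√T = 0.23·√2 = 0.3253
d₁ = [ln(71/79) + (0.047 + ½·0.23²)·2] / (σ√T) = (-0.1068 + 0.1469) / 0.3253 = 0.1234 which rounds to 0.12
d₂ = 0.1234 − 0.3253 = -0.2019 which rounds to -0.20
exp(−rT) = exp(−0.047·2) = 0.9103
P = 79·0.9103·N(0.20) − 71·N(-0.12) = 79·0.9103·0.5793 − 71·0.4522 = 41.6596 − 32.1062 = 9.5534

$9.55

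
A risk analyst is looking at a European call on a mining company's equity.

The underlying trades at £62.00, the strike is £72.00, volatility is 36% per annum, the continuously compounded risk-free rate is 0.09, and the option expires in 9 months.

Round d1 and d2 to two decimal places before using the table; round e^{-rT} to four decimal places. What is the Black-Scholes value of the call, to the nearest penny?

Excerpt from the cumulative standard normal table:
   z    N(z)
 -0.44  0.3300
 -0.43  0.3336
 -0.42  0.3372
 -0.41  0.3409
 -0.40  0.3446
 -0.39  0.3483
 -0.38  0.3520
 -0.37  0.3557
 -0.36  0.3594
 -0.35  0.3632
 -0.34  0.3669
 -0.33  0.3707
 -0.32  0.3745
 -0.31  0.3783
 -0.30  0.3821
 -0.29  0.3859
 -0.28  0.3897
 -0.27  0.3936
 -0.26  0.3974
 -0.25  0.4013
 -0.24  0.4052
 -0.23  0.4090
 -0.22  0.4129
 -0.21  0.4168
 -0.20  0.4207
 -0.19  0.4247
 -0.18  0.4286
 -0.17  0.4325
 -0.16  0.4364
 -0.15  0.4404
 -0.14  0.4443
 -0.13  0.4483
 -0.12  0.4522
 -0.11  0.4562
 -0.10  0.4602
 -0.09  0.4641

£5.59

σ√T = 0.36 × 0.8660 = 0.3118
d₁ = [ln(62/72) + (0.09 + ½·0.36²)·0.75] / (σ√T) = (-0.1495 + 0.1161) / 0.3118 = -0.1072 which rounds to -0.11
d₂ = -0.1072 − 0.3118 = -0.4190 which rounds to -0.42
exp(−rT) = exp(−0.09·0.75) = 0.9347
N(d₁) = N(-0.11) = 0.4562;  N(d₂) = N(-0.42) = 0.3372
C = 62·0.4562 − 72·0.9347·0.3372 = 28.2844 − 22.6930 = 5.5914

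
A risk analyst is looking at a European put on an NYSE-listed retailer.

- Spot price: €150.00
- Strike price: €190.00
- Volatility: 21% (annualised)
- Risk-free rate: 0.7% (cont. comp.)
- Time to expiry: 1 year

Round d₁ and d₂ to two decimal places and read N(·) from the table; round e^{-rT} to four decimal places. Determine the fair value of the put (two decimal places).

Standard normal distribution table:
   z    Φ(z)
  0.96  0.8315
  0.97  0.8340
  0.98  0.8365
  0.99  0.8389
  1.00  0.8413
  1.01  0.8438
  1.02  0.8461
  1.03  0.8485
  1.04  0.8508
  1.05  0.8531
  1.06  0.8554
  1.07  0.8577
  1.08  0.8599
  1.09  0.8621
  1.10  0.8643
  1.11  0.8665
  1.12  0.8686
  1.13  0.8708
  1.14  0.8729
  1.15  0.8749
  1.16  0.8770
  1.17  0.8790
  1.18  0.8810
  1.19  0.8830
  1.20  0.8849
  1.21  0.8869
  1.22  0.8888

σ√T = 0.21·√1 = 0.2100
d₁ = [ln(150/190) + (0.007 + ½·0.21²)·1] / (σ√T) = (-0.2364 + 0.0290) / 0.2100 = -0.9873 which rounds to -0.99
d₂ = -0.9873 − 0.2100 = -1.1973 which rounds to -1.20
exp(−rT) = exp(−0.007·1) = 0.9930
P = 190·0.9930·N(1.20) − 150·N(0.99) = 190·0.9930·0.8849 − 150·0.8389 = 166.9541 − 125.8350 = 41.1191

€41.12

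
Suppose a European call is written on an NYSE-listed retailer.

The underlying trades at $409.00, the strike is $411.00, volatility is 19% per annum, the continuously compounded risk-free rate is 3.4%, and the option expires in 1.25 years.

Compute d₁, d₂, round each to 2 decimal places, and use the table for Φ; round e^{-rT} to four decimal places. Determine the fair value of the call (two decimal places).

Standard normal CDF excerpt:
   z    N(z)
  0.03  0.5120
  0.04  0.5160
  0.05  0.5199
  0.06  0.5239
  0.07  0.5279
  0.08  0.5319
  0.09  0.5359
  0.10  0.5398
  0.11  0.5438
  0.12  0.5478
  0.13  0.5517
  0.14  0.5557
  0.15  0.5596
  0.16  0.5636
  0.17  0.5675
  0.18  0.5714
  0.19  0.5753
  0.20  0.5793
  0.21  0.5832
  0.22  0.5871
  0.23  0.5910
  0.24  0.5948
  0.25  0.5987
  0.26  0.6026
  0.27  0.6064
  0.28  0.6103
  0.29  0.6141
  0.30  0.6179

$41.67

σ√T = 0.19·√1.25 = 0.2124
d₁ = [ln(409/411) + (0.034 + 0.19²/2)·1.25] / 0.2124 = [-0.0049 + 0.0651] / 0.2124 = 0.2833 ⇒ 0.28
d₂ = d₁ − σ√T = 0.2833 − 0.2124 = 0.0709 ⇒ 0.07
exp(−rT) = exp(−0.034·1.25) = 0.9584
N(d₁) = N(0.28) = 0.6103;  N(d₂) = N(0.07) = 0.5279
C = 409·0.6103 − 411·0.9584·0.5279 = 249.6127 − 207.9411 = 41.6716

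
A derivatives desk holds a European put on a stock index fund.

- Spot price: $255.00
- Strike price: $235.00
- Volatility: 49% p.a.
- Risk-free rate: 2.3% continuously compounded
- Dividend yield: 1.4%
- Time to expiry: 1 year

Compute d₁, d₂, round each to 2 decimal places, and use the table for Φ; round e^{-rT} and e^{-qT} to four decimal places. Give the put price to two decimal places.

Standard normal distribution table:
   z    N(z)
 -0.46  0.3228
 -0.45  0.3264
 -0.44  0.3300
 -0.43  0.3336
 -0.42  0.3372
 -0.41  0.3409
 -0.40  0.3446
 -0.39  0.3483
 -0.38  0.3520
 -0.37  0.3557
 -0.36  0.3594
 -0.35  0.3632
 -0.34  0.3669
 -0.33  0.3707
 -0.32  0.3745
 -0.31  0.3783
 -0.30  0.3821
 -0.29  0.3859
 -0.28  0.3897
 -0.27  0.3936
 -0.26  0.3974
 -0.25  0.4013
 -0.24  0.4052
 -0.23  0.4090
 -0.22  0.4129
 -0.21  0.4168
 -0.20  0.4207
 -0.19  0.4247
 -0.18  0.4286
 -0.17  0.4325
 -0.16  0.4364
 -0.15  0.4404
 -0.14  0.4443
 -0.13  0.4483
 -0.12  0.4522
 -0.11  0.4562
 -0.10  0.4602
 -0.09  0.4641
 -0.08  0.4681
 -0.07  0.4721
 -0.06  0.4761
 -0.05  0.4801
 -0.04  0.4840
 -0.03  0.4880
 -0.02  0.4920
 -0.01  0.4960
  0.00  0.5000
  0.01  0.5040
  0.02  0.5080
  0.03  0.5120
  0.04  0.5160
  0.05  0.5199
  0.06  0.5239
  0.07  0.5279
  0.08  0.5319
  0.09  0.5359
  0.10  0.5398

T = 1;  σ√T = 0.4900
ln(S/K) + (r − q + σ²/2)T = ln(255/235) + (0.023 − 0.014 + 0.49²/2)·1 = 0.0817 + 0.1290 = 0.2107
d₁ = 0.2107 / 0.4900 = 0.4301 ≈ 0.43
d₂ = d₁ − σ√T = 0.4301 − 0.4900 = -0.0599 ≈ -0.06
exp(−qT) = exp(−0.014·1) = 0.9861;  exp(−rT) = exp(−0.023·1) = 0.9773
N(−d₂) = N(0.06) = 0.5239;  N(−d₁) = N(-0.43) = 0.3336
P = 235·0.9773·0.5239 − 255·0.9861·0.3336 = 120.3218 − 83.8856 = 36.4362

$36.44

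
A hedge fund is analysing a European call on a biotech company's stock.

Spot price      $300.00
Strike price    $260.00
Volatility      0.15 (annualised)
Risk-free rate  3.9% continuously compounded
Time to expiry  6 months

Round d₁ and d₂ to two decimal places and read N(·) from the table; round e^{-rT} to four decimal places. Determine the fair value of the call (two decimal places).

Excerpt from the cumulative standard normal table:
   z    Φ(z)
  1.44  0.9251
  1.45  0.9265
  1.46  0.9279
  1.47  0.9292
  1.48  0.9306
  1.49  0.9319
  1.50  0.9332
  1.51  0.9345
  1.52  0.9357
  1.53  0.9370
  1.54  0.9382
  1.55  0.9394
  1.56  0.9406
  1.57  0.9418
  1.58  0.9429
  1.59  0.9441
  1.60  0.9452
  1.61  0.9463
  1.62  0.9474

$45.94

σ√T = 0.15·√0.5 = 0.1061
d₁ = [ln(300/260) + (0.039 + 0.15²/2)·0.5] / 0.1061 = [0.1431 + 0.0251] / 0.1061 = 1.5860 which rounds to 1.59
d₂ = d₁ − σ√T = 1.5860 − 0.1061 = 1.4800 which rounds to 1.48
exp(−rT) = exp(−0.039·0.5) = 0.9807
N(d₁) = N(1.59) = 0.9441;  N(d₂) = N(1.48) = 0.9306
C = 300·0.9441 − 260·0.9807·0.9306 = 283.2300 − 237.2862 = 45.9438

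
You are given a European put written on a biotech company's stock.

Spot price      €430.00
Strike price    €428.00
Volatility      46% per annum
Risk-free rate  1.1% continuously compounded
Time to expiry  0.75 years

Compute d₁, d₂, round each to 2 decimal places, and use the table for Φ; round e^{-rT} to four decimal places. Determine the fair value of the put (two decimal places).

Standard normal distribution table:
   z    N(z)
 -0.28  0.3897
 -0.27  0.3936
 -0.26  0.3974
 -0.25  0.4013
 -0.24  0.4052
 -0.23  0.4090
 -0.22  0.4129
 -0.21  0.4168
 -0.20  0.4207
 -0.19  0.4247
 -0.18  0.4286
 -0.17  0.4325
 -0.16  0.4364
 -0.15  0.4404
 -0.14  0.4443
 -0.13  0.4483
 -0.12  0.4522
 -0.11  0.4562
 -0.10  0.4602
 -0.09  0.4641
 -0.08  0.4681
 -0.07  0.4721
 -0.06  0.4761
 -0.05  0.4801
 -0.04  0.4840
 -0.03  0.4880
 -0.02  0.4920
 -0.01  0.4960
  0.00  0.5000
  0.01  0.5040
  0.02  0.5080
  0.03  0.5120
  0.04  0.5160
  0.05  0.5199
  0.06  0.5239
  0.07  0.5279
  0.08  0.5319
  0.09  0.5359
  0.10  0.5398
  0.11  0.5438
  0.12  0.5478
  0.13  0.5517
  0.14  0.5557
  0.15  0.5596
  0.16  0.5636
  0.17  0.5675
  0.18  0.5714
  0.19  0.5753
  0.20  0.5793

€65.03

T = 0.75;  σ√T = 0.3984
d₁ = [ln(430/428) + (0.011 + ½·0.46²)·0.75] / (σ√T) = (0.0047 + 0.0876) / 0.3984 = 0.2316 ≈ 0.23
d₂ = 0.2316 − 0.3984 = -0.1668 ≈ -0.17
exp(−rT) = exp(−0.011·0.75) = 0.9918
N(−d₂) = N(0.17) = 0.5675;  N(−d₁) = N(-0.23) = 0.4090
P = 428·0.9918·0.5675 − 430·0.4090 = 240.8983 − 175.8700 = 65.0283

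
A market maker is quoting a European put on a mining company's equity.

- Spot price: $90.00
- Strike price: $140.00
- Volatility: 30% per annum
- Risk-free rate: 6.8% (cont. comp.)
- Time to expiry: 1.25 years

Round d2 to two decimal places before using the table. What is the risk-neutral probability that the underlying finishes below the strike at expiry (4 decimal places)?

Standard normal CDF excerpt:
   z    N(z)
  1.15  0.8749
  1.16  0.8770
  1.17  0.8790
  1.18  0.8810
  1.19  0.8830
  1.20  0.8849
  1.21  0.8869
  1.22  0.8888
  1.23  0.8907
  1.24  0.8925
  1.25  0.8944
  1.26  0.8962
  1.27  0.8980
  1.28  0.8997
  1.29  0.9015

0.8907

σ√T = 0.3 × 1.1180 = 0.3354
d₁ = [ln(90/140) + (0.068 + ½·0.3²)·1.25] / (σ√T) = (-0.4418 + 0.1413) / 0.3354 = -0.8962 ⇒ -0.90
d₂ = -0.8962 − 0.3354 = -1.2316 ⇒ -1.23
Risk-neutral Pr[S_T < K] = N(−d₂) = N(1.23) = 0.8907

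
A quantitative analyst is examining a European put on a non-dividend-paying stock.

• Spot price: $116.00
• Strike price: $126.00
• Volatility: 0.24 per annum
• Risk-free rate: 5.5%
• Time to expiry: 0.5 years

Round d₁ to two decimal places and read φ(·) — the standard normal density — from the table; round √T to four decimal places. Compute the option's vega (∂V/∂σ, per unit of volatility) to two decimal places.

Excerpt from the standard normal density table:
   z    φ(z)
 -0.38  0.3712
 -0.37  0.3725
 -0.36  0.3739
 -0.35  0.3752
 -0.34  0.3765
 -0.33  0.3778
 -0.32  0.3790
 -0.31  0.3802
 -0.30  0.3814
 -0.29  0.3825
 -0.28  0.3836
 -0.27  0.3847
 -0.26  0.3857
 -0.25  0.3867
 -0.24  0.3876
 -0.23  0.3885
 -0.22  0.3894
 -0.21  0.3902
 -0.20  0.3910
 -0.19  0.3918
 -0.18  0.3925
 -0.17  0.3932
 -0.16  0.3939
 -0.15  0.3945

31.79

σ√T = 0.24 × 0.7071 = 0.1697
d₁ = [ln(116/126) + (0.055 + 0.24²/2)·0.5] / 0.1697 = [-0.0827 + 0.0419] / 0.1697 = -0.2404 ≈ -0.24
√T = √0.5 = 0.7071
φ(d₁) = φ(-0.24) = 0.3876
vega = S·φ(d₁)·√T = 116·0.3876·0.7071 = 31.7923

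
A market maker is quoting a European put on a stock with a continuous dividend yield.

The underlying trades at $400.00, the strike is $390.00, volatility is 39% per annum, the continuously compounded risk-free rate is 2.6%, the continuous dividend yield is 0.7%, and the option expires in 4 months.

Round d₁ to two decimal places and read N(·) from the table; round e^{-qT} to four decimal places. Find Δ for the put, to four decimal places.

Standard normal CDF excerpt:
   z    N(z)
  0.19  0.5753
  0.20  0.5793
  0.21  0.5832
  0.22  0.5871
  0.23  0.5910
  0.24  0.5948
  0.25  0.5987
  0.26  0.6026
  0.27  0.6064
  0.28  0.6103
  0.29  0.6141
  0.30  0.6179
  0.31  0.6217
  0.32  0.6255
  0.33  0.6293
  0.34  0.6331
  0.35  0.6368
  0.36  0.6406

σ√T = 0.39·√0.3333 = 0.2252
ln(S/K) + (r − q + σ²/2)T = ln(400/390) + (0.026 − 0.007 + 0.39²/2)·0.3333 = 0.0253 + 0.0317 = 0.0570
d₁ = 0.0570 / 0.2252 = 0.2532 → 0.25
N(d₁) = N(0.25) = 0.5987
Δ_put = e^(−qT)·(N(d₁) − 1) = 0.9977·(0.5987 − 1) = -0.4004

-0.4004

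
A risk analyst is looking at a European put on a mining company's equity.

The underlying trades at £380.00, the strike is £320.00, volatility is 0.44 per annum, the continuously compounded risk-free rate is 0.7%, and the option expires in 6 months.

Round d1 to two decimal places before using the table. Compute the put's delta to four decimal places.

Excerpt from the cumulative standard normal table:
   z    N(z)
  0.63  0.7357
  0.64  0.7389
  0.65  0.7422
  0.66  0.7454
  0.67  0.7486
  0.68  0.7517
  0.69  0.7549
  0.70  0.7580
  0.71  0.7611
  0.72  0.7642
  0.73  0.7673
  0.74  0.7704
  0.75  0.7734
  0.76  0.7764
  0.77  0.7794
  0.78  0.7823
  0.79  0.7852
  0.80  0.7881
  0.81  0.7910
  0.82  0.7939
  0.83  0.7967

σ√T = 0.44·√0.5 = 0.3111
d₁ = [ln(380/320) + (0.007 + 0.44²/2)·0.5] / 0.3111 = [0.1719 + 0.0519] / 0.3111 = 0.7192 which rounds to 0.72
N(d₁) = N(0.72) = 0.7642
Δ_put = N(d₁) − 1 = 0.7642 − 1 = -0.2358

-0.2358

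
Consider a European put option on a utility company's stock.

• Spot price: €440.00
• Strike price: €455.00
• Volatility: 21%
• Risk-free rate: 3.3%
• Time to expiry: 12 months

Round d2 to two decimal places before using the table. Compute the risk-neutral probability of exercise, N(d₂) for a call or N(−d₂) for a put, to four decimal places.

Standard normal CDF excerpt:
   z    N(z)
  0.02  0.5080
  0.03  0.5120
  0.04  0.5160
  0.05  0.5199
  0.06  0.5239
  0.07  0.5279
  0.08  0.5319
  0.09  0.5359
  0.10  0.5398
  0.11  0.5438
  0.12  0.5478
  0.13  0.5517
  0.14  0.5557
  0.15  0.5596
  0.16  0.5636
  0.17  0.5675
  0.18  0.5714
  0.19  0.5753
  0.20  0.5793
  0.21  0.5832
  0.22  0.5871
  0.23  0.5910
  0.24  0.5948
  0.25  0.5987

0.5438

σ√T = 0.21 × 1.0000 = 0.2100
d₁ = [ln(440/455) + (0.033 + ½·0.21²)·1] / (σ√T) = (-0.0335 + 0.0551) / 0.2100 = 0.1025 ⇒ 0.10
d₂ = 0.1025 − 0.2100 = -0.1075 ⇒ -0.11
Risk-neutral Pr[S_T < K] = N(−d₂) = N(0.11) = 0.5438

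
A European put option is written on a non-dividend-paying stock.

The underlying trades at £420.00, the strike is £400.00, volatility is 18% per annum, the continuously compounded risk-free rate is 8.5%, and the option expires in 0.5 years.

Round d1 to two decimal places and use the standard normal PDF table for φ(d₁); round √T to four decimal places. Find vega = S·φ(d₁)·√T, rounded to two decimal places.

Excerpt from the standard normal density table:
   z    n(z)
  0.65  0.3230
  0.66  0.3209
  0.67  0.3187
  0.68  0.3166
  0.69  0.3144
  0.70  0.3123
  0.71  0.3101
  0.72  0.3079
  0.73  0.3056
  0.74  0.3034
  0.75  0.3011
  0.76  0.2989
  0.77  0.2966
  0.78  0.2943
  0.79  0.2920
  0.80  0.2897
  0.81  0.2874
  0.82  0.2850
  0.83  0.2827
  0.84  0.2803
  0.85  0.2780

87.40

T = 0.5;  σ√T = 0.1273
d₁ = [ln(420/400) + (0.085 + ½·0.18²)·0.5] / (σ√T) = (0.0488 + 0.0506) / 0.1273 = 0.7809 which rounds to 0.78
√T = √0.5 = 0.7071
φ(d₁) = φ(0.78) = 0.2943
vega = S·φ(d₁)·√T = 420·0.2943·0.7071 = 87.4018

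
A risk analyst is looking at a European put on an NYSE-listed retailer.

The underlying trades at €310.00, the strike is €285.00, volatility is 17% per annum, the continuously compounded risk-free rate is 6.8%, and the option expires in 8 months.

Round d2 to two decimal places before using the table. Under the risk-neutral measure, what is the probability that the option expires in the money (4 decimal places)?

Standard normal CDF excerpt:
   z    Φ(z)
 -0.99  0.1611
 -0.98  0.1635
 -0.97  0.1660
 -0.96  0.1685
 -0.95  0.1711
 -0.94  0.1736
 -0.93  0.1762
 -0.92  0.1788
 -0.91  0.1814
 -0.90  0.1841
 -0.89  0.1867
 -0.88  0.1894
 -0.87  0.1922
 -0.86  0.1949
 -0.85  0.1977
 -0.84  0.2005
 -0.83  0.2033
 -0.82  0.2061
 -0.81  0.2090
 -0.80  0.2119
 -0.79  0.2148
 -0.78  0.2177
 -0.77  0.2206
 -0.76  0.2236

0.1949

T = 0.6667;  σ√T = 0.1388
d₁ = [ln(310/285) + (0.068 + ½·0.17²)·0.6667] / (σ√T) = (0.0841 + 0.0550) / 0.1388 = 1.0018 ⇒ 1.00
d₂ = 1.0018 − 0.1388 = 0.8630 ⇒ 0.86
Pr(exercise) under Q = N(−d₂) = N(-0.86) = 0.1949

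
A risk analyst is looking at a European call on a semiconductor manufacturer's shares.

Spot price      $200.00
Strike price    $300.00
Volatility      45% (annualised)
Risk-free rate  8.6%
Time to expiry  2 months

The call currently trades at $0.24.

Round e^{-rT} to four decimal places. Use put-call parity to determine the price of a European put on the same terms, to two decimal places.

e^(−rT) = e^(−0.086·0.1667) = 0.9858
Put-call parity: C − P = S − K·e^(−rT) = 200 − 300·0.9858 = 200 − 295.7400 = -95.7400
P = C − (C − P) = 0.24 − (-95.7400) = 95.9800

$95.98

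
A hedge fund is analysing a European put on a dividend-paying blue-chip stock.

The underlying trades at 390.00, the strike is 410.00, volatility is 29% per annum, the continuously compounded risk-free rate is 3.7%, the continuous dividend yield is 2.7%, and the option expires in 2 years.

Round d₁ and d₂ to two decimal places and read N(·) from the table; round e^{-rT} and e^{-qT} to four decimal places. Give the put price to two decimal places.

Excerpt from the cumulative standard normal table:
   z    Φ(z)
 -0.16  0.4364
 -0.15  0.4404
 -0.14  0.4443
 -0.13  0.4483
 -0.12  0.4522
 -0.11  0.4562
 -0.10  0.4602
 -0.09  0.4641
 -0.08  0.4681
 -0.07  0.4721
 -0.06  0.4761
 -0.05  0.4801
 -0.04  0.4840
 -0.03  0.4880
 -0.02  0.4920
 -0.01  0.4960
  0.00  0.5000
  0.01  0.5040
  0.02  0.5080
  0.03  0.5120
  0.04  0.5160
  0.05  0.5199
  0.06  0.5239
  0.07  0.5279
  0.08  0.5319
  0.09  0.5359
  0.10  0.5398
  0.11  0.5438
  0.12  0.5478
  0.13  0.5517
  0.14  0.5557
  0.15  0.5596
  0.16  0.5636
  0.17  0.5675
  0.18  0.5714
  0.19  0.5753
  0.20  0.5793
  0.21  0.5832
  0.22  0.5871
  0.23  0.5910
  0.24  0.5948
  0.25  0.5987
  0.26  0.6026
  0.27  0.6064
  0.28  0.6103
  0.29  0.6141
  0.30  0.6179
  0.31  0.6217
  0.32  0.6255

σ√T = 0.29·√2 = 0.4101
ln(S/K) + (r − q + σ²/2)T = ln(390/410) + (0.037 − 0.027 + 0.29²/2)·2 = -0.0500 + 0.1041 = 0.0541
d₁ = 0.0541 / 0.4101 = 0.1319 → 0.13
d₂ = d₁ − σ√T = 0.1319 − 0.4101 = -0.2782 → -0.28
e^(−qT) = e^(−0.027·2) = 0.9474;  e^(−rT) = e^(−0.037·2) = 0.9287
N(−d₂) = N(0.28) = 0.6103;  N(−d₁) = N(-0.13) = 0.4483
P = 410·0.9287·0.6103 − 390·0.9474·0.4483 = 232.3821 − 165.6406 = 66.7415

66.74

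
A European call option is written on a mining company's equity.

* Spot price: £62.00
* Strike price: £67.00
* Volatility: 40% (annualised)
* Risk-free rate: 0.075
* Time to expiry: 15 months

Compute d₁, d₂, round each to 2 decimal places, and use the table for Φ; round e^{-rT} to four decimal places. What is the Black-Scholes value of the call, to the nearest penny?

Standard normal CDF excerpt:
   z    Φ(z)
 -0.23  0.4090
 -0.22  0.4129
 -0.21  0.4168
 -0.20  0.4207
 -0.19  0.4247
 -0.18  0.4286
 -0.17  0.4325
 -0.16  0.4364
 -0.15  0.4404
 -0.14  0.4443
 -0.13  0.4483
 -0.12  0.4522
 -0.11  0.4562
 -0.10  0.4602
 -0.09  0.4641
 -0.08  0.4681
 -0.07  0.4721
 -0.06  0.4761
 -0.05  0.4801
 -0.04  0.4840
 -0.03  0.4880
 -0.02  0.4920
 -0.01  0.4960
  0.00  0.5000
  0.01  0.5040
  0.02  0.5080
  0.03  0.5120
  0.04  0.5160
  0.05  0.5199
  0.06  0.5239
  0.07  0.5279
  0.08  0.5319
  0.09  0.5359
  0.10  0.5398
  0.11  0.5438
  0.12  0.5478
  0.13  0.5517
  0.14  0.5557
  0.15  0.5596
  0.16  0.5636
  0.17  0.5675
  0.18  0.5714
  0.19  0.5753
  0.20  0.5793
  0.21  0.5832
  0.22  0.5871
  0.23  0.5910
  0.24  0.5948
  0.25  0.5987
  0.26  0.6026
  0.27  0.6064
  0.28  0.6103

σ√T = 0.4·√1.25 = 0.4472
d₁ = [ln(62/67) + (0.075 + 0.4²/2)·1.25] / 0.4472 = [-0.0776 + 0.1938] / 0.4472 = 0.2598 ⇒ 0.26
d₂ = d₁ − σ√T = 0.2598 − 0.4472 = -0.1874 ⇒ -0.19
exp(−rT) = exp(−0.075·1.25) = 0.9105
C = 62·N(0.26) − 67·0.9105·N(-0.19) = 62·0.6026 − 67·0.9105·0.4247 = 37.3612 − 25.9082 = 11.4530

£11.45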